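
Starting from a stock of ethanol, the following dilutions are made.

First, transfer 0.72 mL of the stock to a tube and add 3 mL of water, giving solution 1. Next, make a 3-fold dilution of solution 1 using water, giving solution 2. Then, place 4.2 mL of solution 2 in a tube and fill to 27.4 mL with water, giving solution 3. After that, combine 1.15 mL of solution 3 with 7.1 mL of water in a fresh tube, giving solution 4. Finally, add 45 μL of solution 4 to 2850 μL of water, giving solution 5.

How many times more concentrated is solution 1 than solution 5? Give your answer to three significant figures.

9.03 × 10^3

Step 1: 0.72 mL + 3 mL = 3.72 mL total → factor 3.72/0.72 = 5.1667
Step 2: 3-fold → factor 3
Step 3: 4.2 mL brought to 27.4 mL → factor 27.4/4.2 = 6.5238
Step 4: 1.15 mL + 7.1 mL = 8.25 mL total → factor 8.25/1.15 = 7.1739
Step 5: 45 μL + 2850 μL = 2895 μL total → factor 2895/45 = 64.333
Dilution factor to solution 1 = 5.1667; to solution 5 = 46669
[solution 1]/[solution 5] = (factor to solution 5)/(factor to solution 1) = 46669/5.1667 = 9.03 × 10^3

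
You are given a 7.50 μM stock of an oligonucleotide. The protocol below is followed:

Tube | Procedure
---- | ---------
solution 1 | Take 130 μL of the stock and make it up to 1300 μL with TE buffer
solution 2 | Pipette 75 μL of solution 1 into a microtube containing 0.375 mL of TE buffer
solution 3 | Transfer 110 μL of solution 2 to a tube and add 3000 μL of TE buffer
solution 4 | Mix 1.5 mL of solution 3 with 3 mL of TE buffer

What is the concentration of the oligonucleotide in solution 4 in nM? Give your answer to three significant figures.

Step 1: 130 μL brought to 1300 μL → factor 1300/130 = 10
Step 2: 75 μL + 0.375 mL = 450 μL total → factor 450/75 = 6
Step 3: 110 μL + 3000 μL = 3110 μL total → factor 3110/110 = 28.273
Step 4: 1.5 mL + 3 mL = 4.5 mL total → factor 4.5/1.5 = 3
Overall dilution factor = 10 × 6 × 28.273 × 3 = 5089.1
Final = 7.50 μM / 5089.1 = 0.001474 μM = 1.47 nM

1.47 nM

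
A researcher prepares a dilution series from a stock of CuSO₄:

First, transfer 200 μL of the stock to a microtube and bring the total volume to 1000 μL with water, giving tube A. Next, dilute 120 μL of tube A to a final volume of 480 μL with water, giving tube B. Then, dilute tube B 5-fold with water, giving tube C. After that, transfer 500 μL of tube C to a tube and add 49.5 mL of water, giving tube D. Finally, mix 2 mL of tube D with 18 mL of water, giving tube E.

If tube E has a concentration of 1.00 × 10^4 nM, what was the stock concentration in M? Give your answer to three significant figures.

1.00 M

Step 1: 200 μL brought to 1000 μL → factor 1000/200 = 5
Step 2: 120 μL brought to 480 μL → factor 480/120 = 4
Step 3: 5-fold → factor 5
Step 4: 500 μL + 49.5 mL = 50000 μL total → factor 50000/500 = 100
Step 5: 2 mL + 18 mL = 20 mL total → factor 20/2 = 10
Overall dilution factor = 5 × 4 × 5 × 100 × 10 = 1 × 10^5
Stock = 1.00 × 10^4 nM × 1 × 10^5 = 1.000 × 10^9 nM = 1.00 M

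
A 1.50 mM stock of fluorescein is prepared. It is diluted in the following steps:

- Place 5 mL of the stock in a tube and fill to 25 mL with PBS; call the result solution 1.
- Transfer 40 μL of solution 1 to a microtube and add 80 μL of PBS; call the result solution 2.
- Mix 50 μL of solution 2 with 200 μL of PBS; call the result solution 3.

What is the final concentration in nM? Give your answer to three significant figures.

2.00 × 10^4 nM

Step 1: 5 mL brought to 25 mL → factor 25/5 = 5
Step 2: 40 μL + 80 μL = 120 μL total → factor 120/40 = 3
Step 3: 50 μL + 200 μL = 250 μL total → factor 250/50 = 5
Overall dilution factor = 5 × 3 × 5 = 75
Final = 1.50 mM / 75 = 0.02000 mM = 2.00 × 10^4 nM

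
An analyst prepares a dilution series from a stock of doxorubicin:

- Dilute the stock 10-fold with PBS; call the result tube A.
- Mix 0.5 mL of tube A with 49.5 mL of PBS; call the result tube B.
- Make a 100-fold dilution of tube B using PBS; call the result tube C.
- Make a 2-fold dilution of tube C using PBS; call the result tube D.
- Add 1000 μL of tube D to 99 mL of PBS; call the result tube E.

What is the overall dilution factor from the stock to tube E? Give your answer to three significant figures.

Step 1: 10-fold → factor 10
Step 2: 0.5 mL + 49.5 mL = 50 mL total → factor 50/0.5 = 100
Step 3: 100-fold → factor 100
Step 4: 2-fold → factor 2
Step 5: 1000 μL + 99 mL = 1 × 10^5 μL total → factor 1 × 10^5/1000 = 100
Overall dilution factor = 10 × 100 × 100 × 2 × 100 = 2 × 10^7

2.00 × 10^7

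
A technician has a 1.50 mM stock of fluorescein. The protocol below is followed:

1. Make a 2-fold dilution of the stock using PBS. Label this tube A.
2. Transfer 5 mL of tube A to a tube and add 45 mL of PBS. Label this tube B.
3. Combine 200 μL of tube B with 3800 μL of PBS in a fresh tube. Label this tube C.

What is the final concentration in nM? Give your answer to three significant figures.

Step 1: 2-fold → factor 2
Step 2: 5 mL + 45 mL = 50 mL total → factor 50/5 = 10
Step 3: 200 μL + 3800 μL = 4000 μL total → factor 4000/200 = 20
Overall dilution factor = 2 × 10 × 20 = 400
Final = 1.50 mM / 400 = 0.003750 mM = 3.75 × 10^3 nM

3.75 × 10^3 nM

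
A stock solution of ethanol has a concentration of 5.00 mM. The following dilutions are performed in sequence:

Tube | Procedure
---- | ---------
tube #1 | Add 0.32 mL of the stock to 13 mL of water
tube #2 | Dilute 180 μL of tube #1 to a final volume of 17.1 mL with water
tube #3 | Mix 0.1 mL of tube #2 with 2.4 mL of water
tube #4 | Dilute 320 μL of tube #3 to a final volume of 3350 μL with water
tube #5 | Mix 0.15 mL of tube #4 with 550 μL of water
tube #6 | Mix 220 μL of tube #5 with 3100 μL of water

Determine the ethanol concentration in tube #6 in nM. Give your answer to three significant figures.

Step 1: 0.32 mL + 13 mL = 13.32 mL total → factor 13.32/0.32 = 41.625
Step 2: 180 μL brought to 17.1 mL → factor 17100/180 = 95
Step 3: 0.1 mL + 2.4 mL = 2.5 mL total → factor 2.5/0.1 = 25
Step 4: 320 μL brought to 3350 μL → factor 3350/320 = 10.469
Step 5: 0.15 mL + 550 μL = 0.7 mL total → factor 0.7/0.15 = 4.6667
Step 6: 220 μL + 3100 μL = 3320 μL total → factor 3320/220 = 15.091
Overall dilution factor = 41.625 × 95 × 25 × 10.469 × 4.6667 × 15.091 = 7.2884 × 10^7
Final = 5.00 mM / 7.2884 × 10^7 = 6.860 × 10^-8 mM = 0.0686 nM

0.0686 nM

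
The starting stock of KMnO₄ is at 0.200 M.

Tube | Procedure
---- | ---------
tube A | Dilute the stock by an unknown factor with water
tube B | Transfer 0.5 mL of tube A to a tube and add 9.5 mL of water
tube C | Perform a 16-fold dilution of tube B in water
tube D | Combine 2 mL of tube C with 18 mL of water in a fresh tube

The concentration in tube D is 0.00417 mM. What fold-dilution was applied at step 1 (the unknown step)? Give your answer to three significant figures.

15.0-fold

Step 1: unknown factor x
Step 2: 0.5 mL + 9.5 mL = 10 mL total → factor 10/0.5 = 20
Step 3: 16-fold → factor 16
Step 4: 2 mL + 18 mL = 20 mL total → factor 20/2 = 10
Product of known-step factors = 3200
Overall factor = 0.200 M / (0.00417 mM) = 47962
x = 47962 / 3200 = 15.0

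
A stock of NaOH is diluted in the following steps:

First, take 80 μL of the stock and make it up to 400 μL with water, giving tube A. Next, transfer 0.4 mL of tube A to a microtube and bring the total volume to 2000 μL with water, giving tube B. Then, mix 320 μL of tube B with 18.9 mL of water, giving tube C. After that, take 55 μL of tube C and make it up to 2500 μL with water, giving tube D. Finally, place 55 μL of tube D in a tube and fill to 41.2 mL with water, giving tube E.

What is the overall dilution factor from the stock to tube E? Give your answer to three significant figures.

5.11 × 10^7

Step 1: 80 μL brought to 400 μL → factor 400/80 = 5
Step 2: 0.4 mL brought to 2000 μL → factor 2/0.4 = 5
Step 3: 320 μL + 18.9 mL = 19220 μL total → factor 19220/320 = 60.062
Step 4: 55 μL brought to 2500 μL → factor 2500/55 = 45.455
Step 5: 55 μL brought to 41.2 mL → factor 41200/55 = 749.09
Overall dilution factor = 5 × 5 × 60.062 × 45.455 × 749.09 = 5.1128 × 10^7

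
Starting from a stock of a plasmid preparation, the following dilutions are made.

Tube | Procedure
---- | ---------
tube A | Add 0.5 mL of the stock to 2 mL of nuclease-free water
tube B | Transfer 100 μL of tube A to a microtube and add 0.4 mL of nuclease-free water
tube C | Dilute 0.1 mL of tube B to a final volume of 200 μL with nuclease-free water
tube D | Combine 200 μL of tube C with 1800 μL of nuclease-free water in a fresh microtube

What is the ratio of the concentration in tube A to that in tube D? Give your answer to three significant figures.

Step 1: 0.5 mL + 2 mL = 2.5 mL total → factor 2.5/0.5 = 5
Step 2: 100 μL + 0.4 mL = 500 μL total → factor 500/100 = 5
Step 3: 0.1 mL brought to 200 μL → factor 0.2/0.1 = 2
Step 4: 200 μL + 1800 μL = 2000 μL total → factor 2000/200 = 10
Dilution factor to tube A = 5; to tube D = 500
[tube A]/[tube D] = (factor to tube D)/(factor to tube A) = 500/5 = 100

100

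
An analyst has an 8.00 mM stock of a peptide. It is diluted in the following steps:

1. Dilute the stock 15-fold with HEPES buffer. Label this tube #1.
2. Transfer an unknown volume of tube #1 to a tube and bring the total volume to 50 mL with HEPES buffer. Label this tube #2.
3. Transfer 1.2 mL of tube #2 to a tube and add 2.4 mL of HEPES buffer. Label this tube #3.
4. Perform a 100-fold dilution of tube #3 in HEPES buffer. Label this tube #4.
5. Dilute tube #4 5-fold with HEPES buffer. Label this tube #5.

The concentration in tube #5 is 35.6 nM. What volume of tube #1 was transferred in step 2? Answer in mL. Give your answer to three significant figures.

5.01 mL

Step 1: 15-fold → factor 15
Step 2: v brought to 50 mL → factor = 50 mL/v
Step 3: 1.2 mL + 2.4 mL = 3.6 mL total → factor 3.6/1.2 = 3
Step 4: 100-fold → factor 100
Step 5: 5-fold → factor 5
Product of known-step factors = 22500
Overall factor = 8.00 mM / (35.6 nM) = 2.2472 × 10^5
Step-2 factor = 2.2472 × 10^5 / 22500 = 9.9875
v = 50 mL / 9.9875 = 5.01 mL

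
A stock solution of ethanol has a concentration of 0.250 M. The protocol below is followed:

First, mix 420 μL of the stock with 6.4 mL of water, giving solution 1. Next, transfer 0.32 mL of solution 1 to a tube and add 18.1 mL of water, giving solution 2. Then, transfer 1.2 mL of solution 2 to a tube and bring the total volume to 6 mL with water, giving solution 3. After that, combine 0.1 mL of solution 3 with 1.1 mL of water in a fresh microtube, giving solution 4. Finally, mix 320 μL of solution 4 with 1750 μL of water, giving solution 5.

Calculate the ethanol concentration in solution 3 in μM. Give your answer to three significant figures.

Step 1: 420 μL + 6.4 mL = 6820 μL total → factor 6820/420 = 16.238
Step 2: 0.32 mL + 18.1 mL = 18.42 mL total → factor 18.42/0.32 = 57.562
Step 3: 1.2 mL brought to 6 mL → factor 6/1.2 = 5
Dilution factor through solution 3 = 16.238 × 57.562 × 5 = 4673.5
[solution 3] = 0.250 M / 4673.5 = 5.349 × 10^-5 M = 53.5 μM

53.5 μM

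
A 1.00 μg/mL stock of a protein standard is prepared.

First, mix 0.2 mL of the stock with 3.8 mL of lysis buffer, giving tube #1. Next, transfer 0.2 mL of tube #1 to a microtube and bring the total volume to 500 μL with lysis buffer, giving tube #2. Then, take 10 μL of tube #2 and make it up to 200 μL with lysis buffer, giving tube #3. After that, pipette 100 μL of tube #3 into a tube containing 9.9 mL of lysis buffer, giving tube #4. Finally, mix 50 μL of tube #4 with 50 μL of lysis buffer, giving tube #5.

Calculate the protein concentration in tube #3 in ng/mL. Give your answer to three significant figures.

Step 1: 0.2 mL + 3.8 mL = 4 mL total → factor 4/0.2 = 20
Step 2: 0.2 mL brought to 500 μL → factor 0.5/0.2 = 2.5
Step 3: 10 μL brought to 200 μL → factor 200/10 = 20
Dilution factor through tube #3 = 20 × 2.5 × 20 = 1000
[tube #3] = 1.00 μg/mL / 1000 = 0.001000 μg/mL = 1.00 ng/mL

1.00 ng/mL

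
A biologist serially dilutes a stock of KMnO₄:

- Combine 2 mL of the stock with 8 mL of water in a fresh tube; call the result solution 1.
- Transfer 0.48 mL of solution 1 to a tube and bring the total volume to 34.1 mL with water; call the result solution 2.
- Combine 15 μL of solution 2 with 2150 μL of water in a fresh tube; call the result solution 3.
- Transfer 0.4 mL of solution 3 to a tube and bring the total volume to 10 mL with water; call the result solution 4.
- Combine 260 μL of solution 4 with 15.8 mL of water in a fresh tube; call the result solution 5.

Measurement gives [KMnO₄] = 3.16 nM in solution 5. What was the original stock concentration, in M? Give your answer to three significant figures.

0.250 M

Step 1: 2 mL + 8 mL = 10 mL total → factor 10/2 = 5
Step 2: 0.48 mL brought to 34.1 mL → factor 34.1/0.48 = 71.042
Step 3: 15 μL + 2150 μL = 2165 μL total → factor 2165/15 = 144.33
Step 4: 0.4 mL brought to 10 mL → factor 10/0.4 = 25
Step 5: 260 μL + 15.8 mL = 16060 μL total → factor 16060/260 = 61.769
Overall dilution factor = 5 × 71.042 × 144.33 × 25 × 61.769 = 7.917 × 10^7
Stock = 3.16 nM × 7.917 × 10^7 = 2.502 × 10^8 nM = 0.250 M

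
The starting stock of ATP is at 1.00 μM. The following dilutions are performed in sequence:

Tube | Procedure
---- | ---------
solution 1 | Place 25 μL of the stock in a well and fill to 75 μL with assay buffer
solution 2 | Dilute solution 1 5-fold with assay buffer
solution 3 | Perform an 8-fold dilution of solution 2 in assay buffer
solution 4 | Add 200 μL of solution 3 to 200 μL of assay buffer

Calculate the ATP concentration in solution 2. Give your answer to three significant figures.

Step 1: 25 μL brought to 75 μL → factor 75/25 = 3
Step 2: 5-fold → factor 5
Dilution factor through solution 2 = 3 × 5 = 15
[solution 2] = 1.00 μM / 15 = 0.0667 μM

0.0667 μM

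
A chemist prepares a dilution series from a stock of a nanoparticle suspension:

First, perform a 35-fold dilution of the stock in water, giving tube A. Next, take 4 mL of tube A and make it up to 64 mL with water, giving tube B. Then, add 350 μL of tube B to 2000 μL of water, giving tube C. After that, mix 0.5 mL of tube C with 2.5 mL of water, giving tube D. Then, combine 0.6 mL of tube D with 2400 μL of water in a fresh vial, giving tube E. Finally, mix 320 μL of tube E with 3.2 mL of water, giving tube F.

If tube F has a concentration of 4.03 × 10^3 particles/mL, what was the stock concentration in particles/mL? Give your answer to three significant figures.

5.00 × 10^9 particles/mL

Step 1: 35-fold → factor 35
Step 2: 4 mL brought to 64 mL → factor 64/4 = 16
Step 3: 350 μL + 2000 μL = 2350 μL total → factor 2350/350 = 6.7143
Step 4: 0.5 mL + 2.5 mL = 3 mL total → factor 3/0.5 = 6
Step 5: 0.6 mL + 2400 μL = 3 mL total → factor 3/0.6 = 5
Step 6: 320 μL + 3.2 mL = 3520 μL total → factor 3520/320 = 11
Overall dilution factor = 35 × 16 × 6.7143 × 6 × 5 × 11 = 1.2408 × 10^6
Stock = 4.03 × 10^3 particles/mL × 1.2408 × 10^6 = 5.00 × 10^9 particles/mL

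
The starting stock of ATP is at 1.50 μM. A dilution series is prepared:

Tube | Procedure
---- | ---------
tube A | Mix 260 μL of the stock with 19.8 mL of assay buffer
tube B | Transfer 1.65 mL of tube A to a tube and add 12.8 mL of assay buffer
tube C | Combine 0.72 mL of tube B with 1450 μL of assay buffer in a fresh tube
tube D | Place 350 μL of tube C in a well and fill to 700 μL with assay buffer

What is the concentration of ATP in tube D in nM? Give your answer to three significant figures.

0.368 nM

Step 1: 260 μL + 19.8 mL = 20060 μL total → factor 20060/260 = 77.154
Step 2: 1.65 mL + 12.8 mL = 14.45 mL total → factor 14.45/1.65 = 8.7576
Step 3: 0.72 mL + 1450 μL = 2.17 mL total → factor 2.17/0.72 = 3.0139
Step 4: 350 μL brought to 700 μL → factor 700/350 = 2
Overall dilution factor = 77.154 × 8.7576 × 3.0139 × 2 = 4072.9
Final = 1.50 μM / 4072.9 = 0.0003683 μM = 0.368 nM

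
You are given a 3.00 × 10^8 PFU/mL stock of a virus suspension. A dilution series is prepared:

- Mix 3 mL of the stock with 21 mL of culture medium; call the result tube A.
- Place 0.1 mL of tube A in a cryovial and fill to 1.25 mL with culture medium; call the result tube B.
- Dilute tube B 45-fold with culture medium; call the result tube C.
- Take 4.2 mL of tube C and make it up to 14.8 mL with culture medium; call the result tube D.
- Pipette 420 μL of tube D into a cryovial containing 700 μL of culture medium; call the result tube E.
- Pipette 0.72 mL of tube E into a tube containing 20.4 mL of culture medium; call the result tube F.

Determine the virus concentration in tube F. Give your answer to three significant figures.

242 PFU/mL

Step 1: 3 mL + 21 mL = 24 mL total → factor 24/3 = 8
Step 2: 0.1 mL brought to 1.25 mL → factor 1.25/0.1 = 12.5
Step 3: 45-fold → factor 45
Step 4: 4.2 mL brought to 14.8 mL → factor 14.8/4.2 = 3.5238
Step 5: 420 μL + 700 μL = 1120 μL total → factor 1120/420 = 2.6667
Step 6: 0.72 mL + 20.4 mL = 21.12 mL total → factor 21.12/0.72 = 29.333
Overall dilution factor = 8 × 12.5 × 45 × 3.5238 × 2.6667 × 29.333 = 1.2404 × 10^6
Final = 3.00 × 10^8 PFU/mL / 1.2404 × 10^6 = 242 PFU/mL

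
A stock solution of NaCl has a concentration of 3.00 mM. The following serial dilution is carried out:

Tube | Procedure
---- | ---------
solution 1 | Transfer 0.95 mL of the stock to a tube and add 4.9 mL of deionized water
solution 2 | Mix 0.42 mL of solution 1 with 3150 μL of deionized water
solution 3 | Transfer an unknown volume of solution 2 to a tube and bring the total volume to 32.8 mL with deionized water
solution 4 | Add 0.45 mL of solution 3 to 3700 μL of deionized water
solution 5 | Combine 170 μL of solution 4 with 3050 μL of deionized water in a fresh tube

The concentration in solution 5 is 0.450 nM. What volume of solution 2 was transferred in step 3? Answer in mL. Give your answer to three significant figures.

Step 1: 0.95 mL + 4.9 mL = 5.85 mL total → factor 5.85/0.95 = 6.1579
Step 2: 0.42 mL + 3150 μL = 3.57 mL total → factor 3.57/0.42 = 8.5
Step 3: v brought to 32.8 mL → factor = 32.8 mL/v
Step 4: 0.45 mL + 3700 μL = 4.15 mL total → factor 4.15/0.45 = 9.2222
Step 5: 170 μL + 3050 μL = 3220 μL total → factor 3220/170 = 18.941
Product of known-step factors = 9143.1
Overall factor = 3.00 mM / (0.450 nM) = 6.6667 × 10^6
Step-3 factor = 6.6667 × 10^6 / 9143.1 = 729.15
v = 32.8 mL / 729.15 = 0.0450 mL

0.0450 mL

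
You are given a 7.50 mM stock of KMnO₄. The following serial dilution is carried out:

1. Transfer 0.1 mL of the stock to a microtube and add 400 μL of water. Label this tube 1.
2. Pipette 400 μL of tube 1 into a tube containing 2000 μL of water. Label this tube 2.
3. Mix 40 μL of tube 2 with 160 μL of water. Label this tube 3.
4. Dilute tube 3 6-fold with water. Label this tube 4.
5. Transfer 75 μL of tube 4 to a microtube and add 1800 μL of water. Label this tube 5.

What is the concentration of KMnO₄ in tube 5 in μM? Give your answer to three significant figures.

0.333 μM

Step 1: 0.1 mL + 400 μL = 0.5 mL total → factor 0.5/0.1 = 5
Step 2: 400 μL + 2000 μL = 2400 μL total → factor 2400/400 = 6
Step 3: 40 μL + 160 μL = 200 μL total → factor 200/40 = 5
Step 4: 6-fold → factor 6
Step 5: 75 μL + 1800 μL = 1875 μL total → factor 1875/75 = 25
Overall dilution factor = 5 × 6 × 5 × 6 × 25 = 22500
Final = 7.50 mM / 22500 = 0.0003333 mM = 0.333 μM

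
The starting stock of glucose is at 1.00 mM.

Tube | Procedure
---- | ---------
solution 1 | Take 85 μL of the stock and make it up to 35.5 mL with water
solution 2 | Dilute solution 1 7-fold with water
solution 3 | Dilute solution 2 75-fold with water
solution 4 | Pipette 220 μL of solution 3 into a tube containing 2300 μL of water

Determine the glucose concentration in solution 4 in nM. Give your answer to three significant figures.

Step 1: 85 μL brought to 35.5 mL → factor 35500/85 = 417.65
Step 2: 7-fold → factor 7
Step 3: 75-fold → factor 75
Step 4: 220 μL + 2300 μL = 2520 μL total → factor 2520/220 = 11.455
Overall dilution factor = 417.65 × 7 × 75 × 11.455 = 2.5116 × 10^6
Final = 1.00 mM / 2.5116 × 10^6 = 3.982 × 10^-7 mM = 0.398 nM

0.398 nM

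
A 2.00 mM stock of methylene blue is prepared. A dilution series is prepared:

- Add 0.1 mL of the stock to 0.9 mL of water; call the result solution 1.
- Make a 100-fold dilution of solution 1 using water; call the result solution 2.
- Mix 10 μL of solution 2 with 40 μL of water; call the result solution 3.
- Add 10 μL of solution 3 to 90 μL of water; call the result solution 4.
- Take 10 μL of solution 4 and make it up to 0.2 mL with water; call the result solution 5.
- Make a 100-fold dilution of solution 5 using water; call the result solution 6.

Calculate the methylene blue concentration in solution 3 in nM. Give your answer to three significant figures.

400 nM

Step 1: 0.1 mL + 0.9 mL = 1 mL total → factor 1/0.1 = 10
Step 2: 100-fold → factor 100
Step 3: 10 μL + 40 μL = 50 μL total → factor 50/10 = 5
Dilution factor through solution 3 = 10 × 100 × 5 = 5000
[solution 3] = 2.00 mM / 5000 = 0.0004000 mM = 400 nM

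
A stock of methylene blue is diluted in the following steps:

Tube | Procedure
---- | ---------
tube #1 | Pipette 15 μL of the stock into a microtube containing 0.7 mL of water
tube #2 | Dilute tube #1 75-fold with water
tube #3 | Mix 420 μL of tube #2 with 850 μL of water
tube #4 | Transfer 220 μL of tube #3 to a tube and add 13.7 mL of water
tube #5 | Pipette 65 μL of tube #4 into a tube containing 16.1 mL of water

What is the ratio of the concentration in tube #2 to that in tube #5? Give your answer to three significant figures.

4.76 × 10^4

Step 1: 15 μL + 0.7 mL = 715 μL total → factor 715/15 = 47.667
Step 2: 75-fold → factor 75
Step 3: 420 μL + 850 μL = 1270 μL total → factor 1270/420 = 3.0238
Step 4: 220 μL + 13.7 mL = 13920 μL total → factor 13920/220 = 63.273
Step 5: 65 μL + 16.1 mL = 16165 μL total → factor 16165/65 = 248.69
Dilution factor to tube #2 = 3575; to tube #5 = 1.701 × 10^8
[tube #2]/[tube #5] = (factor to tube #5)/(factor to tube #2) = 1.701 × 10^8/3575 = 4.76 × 10^4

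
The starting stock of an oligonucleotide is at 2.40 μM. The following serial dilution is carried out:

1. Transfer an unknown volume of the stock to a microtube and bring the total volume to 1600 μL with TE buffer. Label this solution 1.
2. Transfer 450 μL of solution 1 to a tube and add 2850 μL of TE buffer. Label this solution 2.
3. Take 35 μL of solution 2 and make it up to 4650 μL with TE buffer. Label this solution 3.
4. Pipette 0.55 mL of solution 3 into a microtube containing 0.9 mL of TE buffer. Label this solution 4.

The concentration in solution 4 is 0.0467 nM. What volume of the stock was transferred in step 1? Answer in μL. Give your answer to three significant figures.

80.0 μL

Step 1: v brought to 1600 μL → factor = 1600 μL/v
Step 2: 450 μL + 2850 μL = 3300 μL total → factor 3300/450 = 7.3333
Step 3: 35 μL brought to 4650 μL → factor 4650/35 = 132.86
Step 4: 0.55 mL + 0.9 mL = 1.45 mL total → factor 1.45/0.55 = 2.6364
Product of known-step factors = 2568.6
Overall factor = 2.40 μM / (0.0467 nM) = 51392
Step-1 factor = 51392 / 2568.6 = 20.008
v = 1600 μL / 20.008 = 80.0 μL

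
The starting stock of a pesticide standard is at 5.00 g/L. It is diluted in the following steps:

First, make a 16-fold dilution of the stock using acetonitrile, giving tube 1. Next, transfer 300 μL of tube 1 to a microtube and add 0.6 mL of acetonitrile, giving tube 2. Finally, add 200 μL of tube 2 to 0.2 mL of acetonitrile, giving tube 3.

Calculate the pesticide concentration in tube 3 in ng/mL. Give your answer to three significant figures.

5.21 × 10^4 ng/mL

Step 1: 16-fold → factor 16
Step 2: 300 μL + 0.6 mL = 900 μL total → factor 900/300 = 3
Step 3: 200 μL + 0.2 mL = 400 μL total → factor 400/200 = 2
Dilution factor through tube 3 = 16 × 3 × 2 = 96
[tube 3] = 5.00 g/L / 96 = 0.05208 g/L = 5.21 × 10^4 ng/mL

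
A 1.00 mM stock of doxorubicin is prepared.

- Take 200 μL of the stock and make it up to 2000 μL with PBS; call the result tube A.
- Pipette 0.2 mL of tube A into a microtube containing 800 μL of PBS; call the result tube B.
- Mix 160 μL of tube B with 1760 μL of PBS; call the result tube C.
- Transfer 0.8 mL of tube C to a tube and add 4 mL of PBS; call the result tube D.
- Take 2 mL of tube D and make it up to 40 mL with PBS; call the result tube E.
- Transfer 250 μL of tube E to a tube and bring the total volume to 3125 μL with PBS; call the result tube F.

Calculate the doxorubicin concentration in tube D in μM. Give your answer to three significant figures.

Step 1: 200 μL brought to 2000 μL → factor 2000/200 = 10
Step 2: 0.2 mL + 800 μL = 1 mL total → factor 1/0.2 = 5
Step 3: 160 μL + 1760 μL = 1920 μL total → factor 1920/160 = 12
Step 4: 0.8 mL + 4 mL = 4.8 mL total → factor 4.8/0.8 = 6
Dilution factor through tube D = 10 × 5 × 12 × 6 = 3600
[tube D] = 1.00 mM / 3600 = 0.0002778 mM = 0.278 μM

0.278 μM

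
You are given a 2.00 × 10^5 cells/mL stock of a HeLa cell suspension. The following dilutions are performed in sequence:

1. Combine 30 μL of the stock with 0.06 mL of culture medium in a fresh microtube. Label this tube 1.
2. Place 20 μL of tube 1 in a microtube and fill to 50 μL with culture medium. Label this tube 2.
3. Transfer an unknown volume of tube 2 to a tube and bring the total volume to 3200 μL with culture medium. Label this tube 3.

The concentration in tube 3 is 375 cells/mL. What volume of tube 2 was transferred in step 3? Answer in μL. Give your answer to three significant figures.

45.0 μL

Step 1: 30 μL + 0.06 mL = 90 μL total → factor 90/30 = 3
Step 2: 20 μL brought to 50 μL → factor 50/20 = 2.5
Step 3: v brought to 3200 μL → factor = 3200 μL/v
Product of known-step factors = 7.5
Overall factor = 2.00 × 10^5 cells/mL / (375 cells/mL) = 533.33
Step-3 factor = 533.33 / 7.5 = 71.111
v = 3200 μL / 71.111 = 45.0 μL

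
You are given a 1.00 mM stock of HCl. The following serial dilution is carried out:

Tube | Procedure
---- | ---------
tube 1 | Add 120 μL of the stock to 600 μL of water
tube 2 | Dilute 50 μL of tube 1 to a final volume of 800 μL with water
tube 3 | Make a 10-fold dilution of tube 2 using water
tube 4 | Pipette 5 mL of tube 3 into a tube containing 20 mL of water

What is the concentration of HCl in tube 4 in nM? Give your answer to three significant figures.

208 nM

Step 1: 120 μL + 600 μL = 720 μL total → factor 720/120 = 6
Step 2: 50 μL brought to 800 μL → factor 800/50 = 16
Step 3: 10-fold → factor 10
Step 4: 5 mL + 20 mL = 25 mL total → factor 25/5 = 5
Overall dilution factor = 6 × 16 × 10 × 5 = 4800
Final = 1.00 mM / 4800 = 0.0002083 mM = 208 nM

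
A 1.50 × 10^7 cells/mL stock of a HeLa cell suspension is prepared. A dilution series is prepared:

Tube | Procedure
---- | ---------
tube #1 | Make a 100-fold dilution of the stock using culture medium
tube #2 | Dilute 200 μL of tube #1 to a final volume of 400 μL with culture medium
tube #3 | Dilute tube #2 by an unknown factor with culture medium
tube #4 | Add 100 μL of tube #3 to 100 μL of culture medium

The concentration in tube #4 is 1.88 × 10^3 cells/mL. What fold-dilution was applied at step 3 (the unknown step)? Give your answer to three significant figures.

Step 1: 100-fold → factor 100
Step 2: 200 μL brought to 400 μL → factor 400/200 = 2
Step 3: unknown factor x
Step 4: 100 μL + 100 μL = 200 μL total → factor 200/100 = 2
Product of known-step factors = 400
Overall factor = 1.50 × 10^7 cells/mL / (1.88 × 10^3 cells/mL) = 7978.7
x = 7978.7 / 400 = 19.9

19.9-fold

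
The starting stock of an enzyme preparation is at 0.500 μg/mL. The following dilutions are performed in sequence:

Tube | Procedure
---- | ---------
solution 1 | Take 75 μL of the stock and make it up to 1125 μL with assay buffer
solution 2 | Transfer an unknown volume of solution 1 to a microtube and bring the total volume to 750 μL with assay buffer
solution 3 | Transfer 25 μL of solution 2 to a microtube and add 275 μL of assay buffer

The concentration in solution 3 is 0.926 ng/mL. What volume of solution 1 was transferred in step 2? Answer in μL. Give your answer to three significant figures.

250 μL

Step 1: 75 μL brought to 1125 μL → factor 1125/75 = 15
Step 2: v brought to 750 μL → factor = 750 μL/v
Step 3: 25 μL + 275 μL = 300 μL total → factor 300/25 = 12
Product of known-step factors = 180
Overall factor = 0.500 μg/mL / (0.926 ng/mL) = 539.96
Step-2 factor = 539.96 / 180 = 2.9998
v = 750 μL / 2.9998 = 250 μL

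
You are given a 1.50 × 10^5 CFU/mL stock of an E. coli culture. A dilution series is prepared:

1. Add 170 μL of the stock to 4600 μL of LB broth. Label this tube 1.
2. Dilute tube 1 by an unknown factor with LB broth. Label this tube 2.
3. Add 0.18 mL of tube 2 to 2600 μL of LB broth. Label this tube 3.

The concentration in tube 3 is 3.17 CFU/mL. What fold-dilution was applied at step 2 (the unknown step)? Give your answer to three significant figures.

Step 1: 170 μL + 4600 μL = 4770 μL total → factor 4770/170 = 28.059
Step 2: unknown factor x
Step 3: 0.18 mL + 2600 μL = 2.78 mL total → factor 2.78/0.18 = 15.444
Product of known-step factors = 433.35
Overall factor = 1.50 × 10^5 CFU/mL / (3.17 CFU/mL) = 47319
x = 47319 / 433.35 = 109

109-fold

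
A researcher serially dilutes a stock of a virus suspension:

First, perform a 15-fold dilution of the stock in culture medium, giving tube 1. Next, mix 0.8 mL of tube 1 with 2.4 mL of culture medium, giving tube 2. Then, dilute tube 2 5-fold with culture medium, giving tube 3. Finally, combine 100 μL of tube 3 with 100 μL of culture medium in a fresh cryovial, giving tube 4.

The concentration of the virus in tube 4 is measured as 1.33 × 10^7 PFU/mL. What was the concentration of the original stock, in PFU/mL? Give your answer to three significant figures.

7.98 × 10^9 PFU/mL

Step 1: 15-fold → factor 15
Step 2: 0.8 mL + 2.4 mL = 3.2 mL total → factor 3.2/0.8 = 4
Step 3: 5-fold → factor 5
Step 4: 100 μL + 100 μL = 200 μL total → factor 200/100 = 2
Overall dilution factor = 15 × 4 × 5 × 2 = 600
Stock = 1.33 × 10^7 PFU/mL × 600 = 7.98 × 10^9 PFU/mL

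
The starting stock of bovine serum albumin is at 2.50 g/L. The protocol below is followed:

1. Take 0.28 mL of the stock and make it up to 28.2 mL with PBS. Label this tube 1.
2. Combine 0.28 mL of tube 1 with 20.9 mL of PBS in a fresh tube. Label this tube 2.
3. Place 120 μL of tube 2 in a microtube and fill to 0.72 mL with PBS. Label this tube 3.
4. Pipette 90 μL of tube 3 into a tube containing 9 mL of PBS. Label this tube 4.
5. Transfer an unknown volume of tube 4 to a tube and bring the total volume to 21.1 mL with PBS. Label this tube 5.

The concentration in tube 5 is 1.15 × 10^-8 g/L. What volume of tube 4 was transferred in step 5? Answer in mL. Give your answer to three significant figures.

0.448 mL

Step 1: 0.28 mL brought to 28.2 mL → factor 28.2/0.28 = 100.71
Step 2: 0.28 mL + 20.9 mL = 21.18 mL total → factor 21.18/0.28 = 75.643
Step 3: 120 μL brought to 0.72 mL → factor 720/120 = 6
Step 4: 90 μL + 9 mL = 9090 μL total → factor 9090/90 = 101
Step 5: v brought to 21.1 mL → factor = 21.1 mL/v
Product of known-step factors = 4.6167 × 10^6
Overall factor = 2.50 g/L / (1.15 × 10^-8 g/L) = 2.1739 × 10^8
Step-5 factor = 2.1739 × 10^8 / 4.6167 × 10^6 = 47.088
v = 21.1 mL / 47.088 = 0.448 mL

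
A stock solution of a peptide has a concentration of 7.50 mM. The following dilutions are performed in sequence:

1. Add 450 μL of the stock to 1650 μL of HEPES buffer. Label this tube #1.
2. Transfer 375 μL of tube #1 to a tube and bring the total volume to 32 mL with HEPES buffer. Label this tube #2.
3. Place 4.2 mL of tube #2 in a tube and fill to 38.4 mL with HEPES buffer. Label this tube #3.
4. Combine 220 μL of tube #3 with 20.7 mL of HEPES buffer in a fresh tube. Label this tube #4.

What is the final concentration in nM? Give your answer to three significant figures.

Step 1: 450 μL + 1650 μL = 2100 μL total → factor 2100/450 = 4.6667
Step 2: 375 μL brought to 32 mL → factor 32000/375 = 85.333
Step 3: 4.2 mL brought to 38.4 mL → factor 38.4/4.2 = 9.1429
Step 4: 220 μL + 20.7 mL = 20920 μL total → factor 20920/220 = 95.091
Overall dilution factor = 4.6667 × 85.333 × 9.1429 × 95.091 = 3.4622 × 10^5
Final = 7.50 mM / 3.4622 × 10^5 = 2.166 × 10^-5 mM = 21.7 nM

21.7 nM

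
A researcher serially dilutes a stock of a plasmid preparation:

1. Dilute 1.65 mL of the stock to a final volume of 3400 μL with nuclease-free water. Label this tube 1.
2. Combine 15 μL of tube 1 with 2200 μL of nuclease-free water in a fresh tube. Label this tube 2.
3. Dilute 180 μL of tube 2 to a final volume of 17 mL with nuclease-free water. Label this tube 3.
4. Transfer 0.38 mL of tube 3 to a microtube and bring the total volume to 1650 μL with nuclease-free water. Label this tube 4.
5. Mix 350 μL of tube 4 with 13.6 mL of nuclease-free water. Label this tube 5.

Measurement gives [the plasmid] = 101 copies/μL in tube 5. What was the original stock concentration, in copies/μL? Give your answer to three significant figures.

Step 1: 1.65 mL brought to 3400 μL → factor 3.4/1.65 = 2.0606
Step 2: 15 μL + 2200 μL = 2215 μL total → factor 2215/15 = 147.67
Step 3: 180 μL brought to 17 mL → factor 17000/180 = 94.444
Step 4: 0.38 mL brought to 1650 μL → factor 1.65/0.38 = 4.3421
Step 5: 350 μL + 13.6 mL = 13950 μL total → factor 13950/350 = 39.857
Overall dilution factor = 2.0606 × 147.67 × 94.444 × 4.3421 × 39.857 = 4.9735 × 10^6
Stock = 101 copies/μL × 4.9735 × 10^6 = 5.02 × 10^8 copies/μL

5.02 × 10^8 copies/μL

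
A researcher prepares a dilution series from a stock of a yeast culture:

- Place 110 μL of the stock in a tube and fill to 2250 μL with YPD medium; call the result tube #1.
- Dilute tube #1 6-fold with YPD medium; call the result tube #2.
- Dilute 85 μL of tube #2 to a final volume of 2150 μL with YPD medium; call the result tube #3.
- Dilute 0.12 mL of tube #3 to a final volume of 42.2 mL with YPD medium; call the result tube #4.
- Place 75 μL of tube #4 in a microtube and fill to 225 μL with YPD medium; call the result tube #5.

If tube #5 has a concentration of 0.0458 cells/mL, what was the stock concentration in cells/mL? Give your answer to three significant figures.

1.50 × 10^5 cells/mL

Step 1: 110 μL brought to 2250 μL → factor 2250/110 = 20.455
Step 2: 6-fold → factor 6
Step 3: 85 μL brought to 2150 μL → factor 2150/85 = 25.294
Step 4: 0.12 mL brought to 42.2 mL → factor 42.2/0.12 = 351.67
Step 5: 75 μL brought to 225 μL → factor 225/75 = 3
Overall dilution factor = 20.455 × 6 × 25.294 × 351.67 × 3 = 3.275 × 10^6
Stock = 0.0458 cells/mL × 3.275 × 10^6 = 1.50 × 10^5 cells/mL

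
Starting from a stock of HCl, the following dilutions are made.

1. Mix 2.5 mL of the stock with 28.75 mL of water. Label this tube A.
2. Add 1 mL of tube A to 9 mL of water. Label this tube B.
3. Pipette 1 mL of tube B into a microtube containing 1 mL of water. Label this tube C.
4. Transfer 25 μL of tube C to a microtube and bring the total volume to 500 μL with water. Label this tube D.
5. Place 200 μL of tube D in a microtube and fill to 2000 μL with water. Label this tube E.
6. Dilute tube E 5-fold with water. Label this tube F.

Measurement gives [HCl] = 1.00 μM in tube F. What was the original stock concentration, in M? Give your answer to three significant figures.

Step 1: 2.5 mL + 28.75 mL = 31.25 mL total → factor 31.25/2.5 = 12.5
Step 2: 1 mL + 9 mL = 10 mL total → factor 10/1 = 10
Step 3: 1 mL + 1 mL = 2 mL total → factor 2/1 = 2
Step 4: 25 μL brought to 500 μL → factor 500/25 = 20
Step 5: 200 μL brought to 2000 μL → factor 2000/200 = 10
Step 6: 5-fold → factor 5
Overall dilution factor = 12.5 × 10 × 2 × 20 × 10 × 5 = 2.5 × 10^5
Stock = 1.00 μM × 2.5 × 10^5 = 2.500 × 10^5 μM = 0.250 M

0.250 M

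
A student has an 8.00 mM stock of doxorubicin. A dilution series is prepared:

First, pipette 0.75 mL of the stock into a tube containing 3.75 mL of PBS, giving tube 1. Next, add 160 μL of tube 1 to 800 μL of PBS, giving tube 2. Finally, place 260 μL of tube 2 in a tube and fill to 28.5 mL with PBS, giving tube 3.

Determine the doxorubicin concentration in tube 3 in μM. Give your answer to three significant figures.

Step 1: 0.75 mL + 3.75 mL = 4.5 mL total → factor 4.5/0.75 = 6
Step 2: 160 μL + 800 μL = 960 μL total → factor 960/160 = 6
Step 3: 260 μL brought to 28.5 mL → factor 28500/260 = 109.62
Overall dilution factor = 6 × 6 × 109.62 = 3946.2
Final = 8.00 mM / 3946.2 = 0.002027 mM = 2.03 μM

2.03 μM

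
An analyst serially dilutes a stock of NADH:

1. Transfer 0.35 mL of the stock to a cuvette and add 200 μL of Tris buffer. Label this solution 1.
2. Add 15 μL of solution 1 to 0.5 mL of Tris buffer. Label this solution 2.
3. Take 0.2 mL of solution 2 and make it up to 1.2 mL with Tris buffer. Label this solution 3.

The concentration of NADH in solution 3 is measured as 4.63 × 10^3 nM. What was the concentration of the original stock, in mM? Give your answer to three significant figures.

1.50 mM

Step 1: 0.35 mL + 200 μL = 0.55 mL total → factor 0.55/0.35 = 1.5714
Step 2: 15 μL + 0.5 mL = 515 μL total → factor 515/15 = 34.333
Step 3: 0.2 mL brought to 1.2 mL → factor 1.2/0.2 = 6
Overall dilution factor = 1.5714 × 34.333 × 6 = 323.71
Stock = 4.63 × 10^3 nM × 323.71 = 1.499 × 10^6 nM = 1.50 mM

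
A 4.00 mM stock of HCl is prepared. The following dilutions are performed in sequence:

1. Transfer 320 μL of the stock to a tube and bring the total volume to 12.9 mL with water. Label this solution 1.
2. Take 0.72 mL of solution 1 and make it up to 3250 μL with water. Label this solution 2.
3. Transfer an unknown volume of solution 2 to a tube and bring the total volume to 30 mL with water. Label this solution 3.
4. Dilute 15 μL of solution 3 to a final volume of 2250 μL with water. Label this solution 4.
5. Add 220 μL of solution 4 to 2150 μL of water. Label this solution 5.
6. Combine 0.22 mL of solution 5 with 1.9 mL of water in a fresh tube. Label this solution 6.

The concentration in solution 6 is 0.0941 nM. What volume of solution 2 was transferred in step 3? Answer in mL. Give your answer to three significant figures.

2.00 mL

Step 1: 320 μL brought to 12.9 mL → factor 12900/320 = 40.312
Step 2: 0.72 mL brought to 3250 μL → factor 3.25/0.72 = 4.5139
Step 3: v brought to 30 mL → factor = 30 mL/v
Step 4: 15 μL brought to 2250 μL → factor 2250/15 = 150
Step 5: 220 μL + 2150 μL = 2370 μL total → factor 2370/220 = 10.773
Step 6: 0.22 mL + 1.9 mL = 2.12 mL total → factor 2.12/0.22 = 9.6364
Product of known-step factors = 2.8335 × 10^6
Overall factor = 4.00 mM / (0.0941 nM) = 4.2508 × 10^7
Step-3 factor = 4.2508 × 10^7 / 2.8335 × 10^6 = 15.002
v = 30 mL / 15.002 = 2.00 mL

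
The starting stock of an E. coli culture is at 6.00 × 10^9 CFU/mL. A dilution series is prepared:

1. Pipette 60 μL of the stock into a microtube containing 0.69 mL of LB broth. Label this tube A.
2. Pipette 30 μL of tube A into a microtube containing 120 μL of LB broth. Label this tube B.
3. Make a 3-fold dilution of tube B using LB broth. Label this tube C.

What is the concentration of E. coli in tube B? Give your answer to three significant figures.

9.60 × 10^7 CFU/mL

Step 1: 60 μL + 0.69 mL = 750 μL total → factor 750/60 = 12.5
Step 2: 30 μL + 120 μL = 150 μL total → factor 150/30 = 5
Dilution factor through tube B = 12.5 × 5 = 62.5
[tube B] = 6.00 × 10^9 CFU/mL / 62.5 = 9.60 × 10^7 CFU/mL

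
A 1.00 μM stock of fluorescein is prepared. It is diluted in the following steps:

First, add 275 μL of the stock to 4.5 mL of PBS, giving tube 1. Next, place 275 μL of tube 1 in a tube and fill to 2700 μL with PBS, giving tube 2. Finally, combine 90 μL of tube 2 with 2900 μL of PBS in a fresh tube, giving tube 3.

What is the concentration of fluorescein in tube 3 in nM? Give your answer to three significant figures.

Step 1: 275 μL + 4.5 mL = 4775 μL total → factor 4775/275 = 17.364
Step 2: 275 μL brought to 2700 μL → factor 2700/275 = 9.8182
Step 3: 90 μL + 2900 μL = 2990 μL total → factor 2990/90 = 33.222
Overall dilution factor = 17.364 × 9.8182 × 33.222 = 5663.7
Final = 1.00 μM / 5663.7 = 0.0001766 μM = 0.177 nM

0.177 nM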